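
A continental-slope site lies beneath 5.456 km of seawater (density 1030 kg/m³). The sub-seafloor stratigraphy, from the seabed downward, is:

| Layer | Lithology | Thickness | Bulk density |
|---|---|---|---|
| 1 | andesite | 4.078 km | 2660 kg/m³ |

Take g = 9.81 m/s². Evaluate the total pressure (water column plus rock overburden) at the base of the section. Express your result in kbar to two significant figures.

seawater: 1030 kg/m³ × 9.81 m/s² × 5456 m = 5.513×10^7 Pa = 0.5513 kbar
andesite: 2660 kg/m³ × 9.81 m/s² × 4078 m = 1.064×10^8 Pa = 1.064 kbar
Total = 0.5513 + 1.064 = 1.6154 kbar

1.6 kbar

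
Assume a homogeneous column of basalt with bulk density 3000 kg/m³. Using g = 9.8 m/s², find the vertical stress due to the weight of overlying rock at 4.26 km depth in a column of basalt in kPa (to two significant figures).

130000 kPa

basalt: 3000 kg/m³ × 9.8 m/s² × 4260 m = 1.252×10^8 Pa = 1.252×10^5 kPa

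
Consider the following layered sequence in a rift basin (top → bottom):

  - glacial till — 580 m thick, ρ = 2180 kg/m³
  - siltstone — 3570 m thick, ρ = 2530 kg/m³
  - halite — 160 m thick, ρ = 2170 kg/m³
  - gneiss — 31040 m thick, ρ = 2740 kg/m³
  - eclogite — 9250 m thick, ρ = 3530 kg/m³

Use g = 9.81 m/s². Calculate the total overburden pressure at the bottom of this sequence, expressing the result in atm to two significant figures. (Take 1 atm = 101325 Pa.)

12000 atm

glacial till: 2180 kg/m³ × 9.81 m/s² × 580 m = 1.240×10^7 Pa = 122.4 atm
siltstone: 2530 kg/m³ × 9.81 m/s² × 3570 m = 8.860×10^7 Pa = 874.5 atm
halite: 2170 kg/m³ × 9.81 m/s² × 160 m = 3.406×10^6 Pa = 33.61 atm
gneiss: 2740 kg/m³ × 9.81 m/s² × 31040 m = 8.343×10^8 Pa = 8234 atm
eclogite: 3530 kg/m³ × 9.81 m/s² × 9250 m = 3.203×10^8 Pa = 3161 atm
Total = 122.4 + 874.5 + 33.61 + 8234 + 3161 = 12426 atm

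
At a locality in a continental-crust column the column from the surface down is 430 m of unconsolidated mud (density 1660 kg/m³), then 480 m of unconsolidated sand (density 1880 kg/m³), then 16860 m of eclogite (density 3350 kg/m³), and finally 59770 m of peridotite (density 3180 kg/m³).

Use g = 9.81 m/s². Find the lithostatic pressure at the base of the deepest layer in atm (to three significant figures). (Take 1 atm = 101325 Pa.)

unconsolidated mud: 1660 kg/m³ × 9.81 m/s² × 430 m = 7.002×10^6 Pa = 69.11 atm
unconsolidated sand: 1880 kg/m³ × 9.81 m/s² × 480 m = 8.853×10^6 Pa = 87.37 atm
eclogite: 3350 kg/m³ × 9.81 m/s² × 16860 m = 5.541×10^8 Pa = 5468 atm
peridotite: 3180 kg/m³ × 9.81 m/s² × 59770 m = 1.865×10^9 Pa = 18402 atm
Total = 69.11 + 87.37 + 5468 + 18402 = 24027 atm

24000 atm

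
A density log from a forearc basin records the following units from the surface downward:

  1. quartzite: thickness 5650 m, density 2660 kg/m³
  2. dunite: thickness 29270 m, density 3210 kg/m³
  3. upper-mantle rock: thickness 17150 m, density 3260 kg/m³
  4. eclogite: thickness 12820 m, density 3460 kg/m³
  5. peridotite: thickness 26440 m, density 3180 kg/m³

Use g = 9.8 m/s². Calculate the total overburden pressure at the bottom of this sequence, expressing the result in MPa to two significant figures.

2900 MPa

quartzite: 2660 kg/m³ × 9.8 m/s² × 5650 m = 1.473×10^8 Pa = 147.3 MPa
dunite: 3210 kg/m³ × 9.8 m/s² × 29270 m = 9.208×10^8 Pa = 920.8 MPa
upper-mantle rock: 3260 kg/m³ × 9.8 m/s² × 17150 m = 5.479×10^8 Pa = 547.9 MPa
eclogite: 3460 kg/m³ × 9.8 m/s² × 12820 m = 4.347×10^8 Pa = 434.7 MPa
peridotite: 3180 kg/m³ × 9.8 m/s² × 26440 m = 8.240×10^8 Pa = 824.0 MPa
Total = 147.3 + 920.8 + 547.9 + 434.7 + 824.0 = 2874.6 MPa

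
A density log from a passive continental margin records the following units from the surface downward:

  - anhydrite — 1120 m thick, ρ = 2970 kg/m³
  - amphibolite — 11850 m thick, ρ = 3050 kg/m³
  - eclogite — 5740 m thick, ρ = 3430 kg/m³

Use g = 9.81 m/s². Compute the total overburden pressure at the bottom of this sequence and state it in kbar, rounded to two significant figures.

5.8 kbar

anhydrite: 2970 kg/m³ × 9.81 m/s² × 1120 m = 3.263×10^7 Pa = 0.3263 kbar
amphibolite: 3050 kg/m³ × 9.81 m/s² × 11850 m = 3.546×10^8 Pa = 3.546 kbar
eclogite: 3430 kg/m³ × 9.81 m/s² × 5740 m = 1.931×10^8 Pa = 1.931 kbar
Total = 0.3263 + 3.546 + 1.931 = 5.8033 kbar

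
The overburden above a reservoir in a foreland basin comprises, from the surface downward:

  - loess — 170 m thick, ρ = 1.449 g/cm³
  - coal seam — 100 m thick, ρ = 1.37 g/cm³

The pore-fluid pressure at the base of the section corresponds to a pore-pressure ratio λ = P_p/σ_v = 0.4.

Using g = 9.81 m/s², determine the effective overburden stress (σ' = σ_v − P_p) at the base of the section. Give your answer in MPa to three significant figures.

Overburden (lithostatic) stress σ_v:
loess: 1449 kg/m³ × 9.81 m/s² × 170 m = 2.416×10^6 Pa = 2.416 MPa
coal seam: 1370 kg/m³ × 9.81 m/s² × 100 m = 1.344×10^6 Pa = 1.344 MPa
Total = 2.416 + 1.344 = 3.7605 MPa
Pore pressure P_p = λ·σ_v = 0.4 × 3.760 MPa = 1.504 MPa
Effective stress σ' = σ_v − P_p = 3.760 − 1.504 = 2.2563 MPa

2.26 MPa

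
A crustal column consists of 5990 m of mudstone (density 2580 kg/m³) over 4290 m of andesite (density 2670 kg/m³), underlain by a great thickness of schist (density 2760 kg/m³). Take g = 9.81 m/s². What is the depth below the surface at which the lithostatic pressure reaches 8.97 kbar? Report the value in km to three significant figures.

Pressure at base of upper layers: 2580×9.81×5990 + 2670×9.81×4290 = 2.640×10^8 Pa = 2.640 kbar
Remaining pressure to be supplied by schist: 8.970×10^8 − 2.640×10^8 = 6.330×10^8 Pa
Additional depth in schist = 6.330×10^8 Pa / (2760 kg/m³ × 9.81 m/s²) = 23380 m
Total depth = 10280 m + 23380 m = 33660 m
= 33.660 km

33.7 km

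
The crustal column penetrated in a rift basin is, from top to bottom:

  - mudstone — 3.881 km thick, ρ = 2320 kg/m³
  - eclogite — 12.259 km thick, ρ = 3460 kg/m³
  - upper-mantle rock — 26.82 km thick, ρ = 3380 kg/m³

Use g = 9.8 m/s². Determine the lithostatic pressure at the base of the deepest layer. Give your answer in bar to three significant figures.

13900 bar

mudstone: 2320 kg/m³ × 9.8 m/s² × 3881 m = 8.824×10^7 Pa = 882.4 bar
eclogite: 3460 kg/m³ × 9.8 m/s² × 12259 m = 4.157×10^8 Pa = 4157 bar
upper-mantle rock: 3380 kg/m³ × 9.8 m/s² × 26820 m = 8.884×10^8 Pa = 8884 bar
Total = 882.4 + 4157 + 8884 = 13923 bar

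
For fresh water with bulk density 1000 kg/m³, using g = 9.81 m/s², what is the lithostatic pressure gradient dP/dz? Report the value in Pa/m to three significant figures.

9810 Pa/m

dP/dz = ρg = 1000 kg/m³ × 9.81 m/s² = 9810.0 Pa/m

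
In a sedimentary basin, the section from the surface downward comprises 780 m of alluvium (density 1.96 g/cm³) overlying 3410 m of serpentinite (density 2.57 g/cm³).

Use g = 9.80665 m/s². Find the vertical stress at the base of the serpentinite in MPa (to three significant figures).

alluvium: 1960 kg/m³ × 9.80665 m/s² × 780 m = 1.499×10^7 Pa = 14.99 MPa
serpentinite: 2570 kg/m³ × 9.80665 m/s² × 3410 m = 8.594×10^7 Pa = 85.94 MPa
Total = 14.99 + 85.94 = 100.93 MPa

101 MPa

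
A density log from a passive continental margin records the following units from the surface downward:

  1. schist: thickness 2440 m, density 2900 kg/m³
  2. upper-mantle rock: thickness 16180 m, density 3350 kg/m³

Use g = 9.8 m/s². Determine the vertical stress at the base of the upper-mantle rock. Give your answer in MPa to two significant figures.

schist: 2900 kg/m³ × 9.8 m/s² × 2440 m = 6.934×10^7 Pa = 69.34 MPa
upper-mantle rock: 3350 kg/m³ × 9.8 m/s² × 16180 m = 5.312×10^8 Pa = 531.2 MPa
Total = 69.34 + 531.2 = 600.53 MPa

600 MPa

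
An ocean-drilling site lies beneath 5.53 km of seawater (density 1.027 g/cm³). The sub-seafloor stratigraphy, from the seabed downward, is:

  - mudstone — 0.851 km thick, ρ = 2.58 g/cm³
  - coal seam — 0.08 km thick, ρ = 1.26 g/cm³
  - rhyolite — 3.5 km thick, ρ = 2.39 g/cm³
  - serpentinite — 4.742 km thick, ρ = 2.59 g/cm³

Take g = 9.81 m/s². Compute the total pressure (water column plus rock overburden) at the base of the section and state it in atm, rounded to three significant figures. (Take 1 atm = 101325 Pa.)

2770 atm

seawater: 1027 kg/m³ × 9.81 m/s² × 5530 m = 5.571×10^7 Pa = 549.9 atm
mudstone: 2580 kg/m³ × 9.81 m/s² × 851 m = 2.154×10^7 Pa = 212.6 atm
coal seam: 1260 kg/m³ × 9.81 m/s² × 80 m = 9.888×10^5 Pa = 9.759 atm
rhyolite: 2390 kg/m³ × 9.81 m/s² × 3500 m = 8.206×10^7 Pa = 809.9 atm
serpentinite: 2590 kg/m³ × 9.81 m/s² × 4742 m = 1.205×10^8 Pa = 1189 atm
Total = 549.9 + 212.6 + 9.759 + 809.9 + 1189 = 2771.1 atm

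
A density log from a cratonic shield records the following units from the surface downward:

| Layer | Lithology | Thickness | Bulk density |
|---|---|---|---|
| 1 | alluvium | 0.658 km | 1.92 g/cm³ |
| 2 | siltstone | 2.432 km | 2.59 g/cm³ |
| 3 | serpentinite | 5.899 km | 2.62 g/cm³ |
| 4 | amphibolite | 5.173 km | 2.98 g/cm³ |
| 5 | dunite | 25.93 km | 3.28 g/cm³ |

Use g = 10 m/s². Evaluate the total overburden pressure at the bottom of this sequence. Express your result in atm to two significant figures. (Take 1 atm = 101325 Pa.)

12000 atm

alluvium: 1920 kg/m³ × 10 m/s² × 658 m = 1.263×10^7 Pa = 124.7 atm
siltstone: 2590 kg/m³ × 10 m/s² × 2432 m = 6.299×10^7 Pa = 621.7 atm
serpentinite: 2620 kg/m³ × 10 m/s² × 5899 m = 1.546×10^8 Pa = 1525 atm
amphibolite: 2980 kg/m³ × 10 m/s² × 5173 m = 1.542×10^8 Pa = 1521 atm
dunite: 3280 kg/m³ × 10 m/s² × 25930 m = 8.505×10^8 Pa = 8394 atm
Total = 124.7 + 621.7 + 1525 + 1521 + 8394 = 12187 atm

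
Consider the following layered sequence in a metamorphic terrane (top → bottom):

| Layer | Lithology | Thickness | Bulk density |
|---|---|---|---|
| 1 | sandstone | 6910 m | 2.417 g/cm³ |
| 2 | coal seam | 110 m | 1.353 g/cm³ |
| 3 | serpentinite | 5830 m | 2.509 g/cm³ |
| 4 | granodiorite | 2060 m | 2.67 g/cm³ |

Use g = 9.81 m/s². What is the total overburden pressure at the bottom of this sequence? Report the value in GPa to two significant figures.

sandstone: 2417 kg/m³ × 9.81 m/s² × 6910 m = 1.638×10^8 Pa = 0.1638 GPa
coal seam: 1353 kg/m³ × 9.81 m/s² × 110 m = 1.460×10^6 Pa = 1.460×10^-3 GPa
serpentinite: 2509 kg/m³ × 9.81 m/s² × 5830 m = 1.435×10^8 Pa = 0.1435 GPa
granodiorite: 2670 kg/m³ × 9.81 m/s² × 2060 m = 5.396×10^7 Pa = 0.05396 GPa
Total = 0.1638 + 1.460×10^-3 + 0.1435 + 0.05396 = 0.36275 GPa

0.36 GPa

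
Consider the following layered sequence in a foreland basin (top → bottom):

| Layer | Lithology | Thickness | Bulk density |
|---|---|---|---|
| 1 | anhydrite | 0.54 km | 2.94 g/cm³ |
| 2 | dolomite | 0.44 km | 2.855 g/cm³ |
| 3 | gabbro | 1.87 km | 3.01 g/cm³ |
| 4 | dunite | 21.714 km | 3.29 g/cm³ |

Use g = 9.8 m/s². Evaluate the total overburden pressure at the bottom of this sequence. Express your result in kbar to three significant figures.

7.83 kbar

anhydrite: 2940 kg/m³ × 9.8 m/s² × 540 m = 1.556×10^7 Pa = 0.1556 kbar
dolomite: 2855 kg/m³ × 9.8 m/s² × 440 m = 1.231×10^7 Pa = 0.1231 kbar
gabbro: 3010 kg/m³ × 9.8 m/s² × 1870 m = 5.516×10^7 Pa = 0.5516 kbar
dunite: 3290 kg/m³ × 9.8 m/s² × 21714 m = 7.001×10^8 Pa = 7.001 kbar
Total = 0.1556 + 0.1231 + 0.5516 + 7.001 = 7.8313 kbar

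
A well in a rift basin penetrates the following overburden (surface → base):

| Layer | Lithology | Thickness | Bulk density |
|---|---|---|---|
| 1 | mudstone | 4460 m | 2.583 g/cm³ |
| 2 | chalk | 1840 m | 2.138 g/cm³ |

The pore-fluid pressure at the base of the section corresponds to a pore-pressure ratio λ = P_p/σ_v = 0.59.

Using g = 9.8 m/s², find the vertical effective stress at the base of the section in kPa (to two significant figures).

Overburden (lithostatic) stress σ_v:
mudstone: 2583 kg/m³ × 9.8 m/s² × 4460 m = 1.129×10^8 Pa = 112.9 MPa
chalk: 2138 kg/m³ × 9.8 m/s² × 1840 m = 3.855×10^7 Pa = 38.55 MPa
Total = 112.9 + 38.55 = 151.45 MPa
Pore pressure P_p = λ·σ_v = 0.59 × 151.5 MPa = 89.36 MPa
Effective stress σ' = σ_v − P_p = 151.5 − 89.36 = 62.095 MPa = 62095 kPa

62000 kPa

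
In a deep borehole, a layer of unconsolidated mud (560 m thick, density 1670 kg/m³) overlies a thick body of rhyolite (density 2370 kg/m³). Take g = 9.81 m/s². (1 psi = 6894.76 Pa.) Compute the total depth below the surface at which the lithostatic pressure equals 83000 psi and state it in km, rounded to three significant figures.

24.8 km

Pressure at base of upper layers: 1670×9.81×560 = 9.174×10^6 Pa = 1331 psi
Remaining pressure to be supplied by rhyolite: 5.723×10^8 − 9.174×10^6 = 5.631×10^8 Pa
Additional depth in rhyolite = 5.631×10^8 Pa / (2370 kg/m³ × 9.81 m/s²) = 24219 m
Total depth = 560 m + 24219 m = 24779 m
= 24.779 km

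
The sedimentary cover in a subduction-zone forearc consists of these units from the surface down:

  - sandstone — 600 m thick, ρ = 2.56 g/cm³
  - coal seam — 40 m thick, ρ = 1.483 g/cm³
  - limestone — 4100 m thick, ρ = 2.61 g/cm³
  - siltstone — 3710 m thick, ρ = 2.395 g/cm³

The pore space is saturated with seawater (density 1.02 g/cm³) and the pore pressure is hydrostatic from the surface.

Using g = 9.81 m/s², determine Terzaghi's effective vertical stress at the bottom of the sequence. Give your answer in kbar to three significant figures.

1.23 kbar

Overburden (lithostatic) stress σ_v:
sandstone: 2560 kg/m³ × 9.81 m/s² × 600 m = 1.507×10^7 Pa = 15.07 MPa
coal seam: 1483 kg/m³ × 9.81 m/s² × 40 m = 5.819×10^5 Pa = 0.5819 MPa
limestone: 2610 kg/m³ × 9.81 m/s² × 4100 m = 1.050×10^8 Pa = 105.0 MPa
siltstone: 2395 kg/m³ × 9.81 m/s² × 3710 m = 8.717×10^7 Pa = 87.17 MPa
Total = 15.07 + 0.5819 + 105.0 + 87.17 = 207.79 MPa
Pore pressure P_p = 1020 kg/m³ × 9.81 m/s² × 8450 m = 8.455×10^7 Pa = 84.55 MPa
Effective stress σ' = σ_v − P_p = 207.8 − 84.55 = 123.24 MPa = 1.2324 kbar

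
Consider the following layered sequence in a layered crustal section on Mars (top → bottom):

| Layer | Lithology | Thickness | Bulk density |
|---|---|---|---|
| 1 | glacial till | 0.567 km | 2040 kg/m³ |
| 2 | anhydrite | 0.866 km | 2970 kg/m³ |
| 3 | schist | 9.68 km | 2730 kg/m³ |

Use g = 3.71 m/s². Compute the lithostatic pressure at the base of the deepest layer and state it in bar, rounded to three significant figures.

1120 bar

glacial till: 2040 kg/m³ × 3.71 m/s² × 567 m = 4.291×10^6 Pa = 42.91 bar
anhydrite: 2970 kg/m³ × 3.71 m/s² × 866 m = 9.542×10^6 Pa = 95.42 bar
schist: 2730 kg/m³ × 3.71 m/s² × 9680 m = 9.804×10^7 Pa = 980.4 bar
Total = 42.91 + 95.42 + 980.4 = 1118.8 bar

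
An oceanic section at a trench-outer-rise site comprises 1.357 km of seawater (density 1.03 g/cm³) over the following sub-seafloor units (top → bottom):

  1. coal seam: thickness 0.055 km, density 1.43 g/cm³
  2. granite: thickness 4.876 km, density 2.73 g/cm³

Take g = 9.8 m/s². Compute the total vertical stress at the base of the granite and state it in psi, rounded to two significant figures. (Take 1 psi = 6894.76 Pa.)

21000 psi

seawater: 1030 kg/m³ × 9.8 m/s² × 1357 m = 1.370×10^7 Pa = 1987 psi
coal seam: 1430 kg/m³ × 9.8 m/s² × 55 m = 7.708×10^5 Pa = 111.8 psi
granite: 2730 kg/m³ × 9.8 m/s² × 4876 m = 1.305×10^8 Pa = 18921 psi
Total = 1987 + 111.8 + 18921 = 21019 psi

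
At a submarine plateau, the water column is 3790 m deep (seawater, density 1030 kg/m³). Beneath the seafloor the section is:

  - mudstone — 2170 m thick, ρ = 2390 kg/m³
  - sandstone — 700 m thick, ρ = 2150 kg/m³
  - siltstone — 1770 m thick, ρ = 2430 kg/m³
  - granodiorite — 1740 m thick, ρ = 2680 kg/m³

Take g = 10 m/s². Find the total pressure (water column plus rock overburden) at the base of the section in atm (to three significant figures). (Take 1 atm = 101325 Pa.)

1930 atm

seawater: 1030 kg/m³ × 10 m/s² × 3790 m = 3.904×10^7 Pa = 385.3 atm
mudstone: 2390 kg/m³ × 10 m/s² × 2170 m = 5.186×10^7 Pa = 511.8 atm
sandstone: 2150 kg/m³ × 10 m/s² × 700 m = 1.505×10^7 Pa = 148.5 atm
siltstone: 2430 kg/m³ × 10 m/s² × 1770 m = 4.301×10^7 Pa = 424.5 atm
granodiorite: 2680 kg/m³ × 10 m/s² × 1740 m = 4.663×10^7 Pa = 460.2 atm
Total = 385.3 + 511.8 + 148.5 + 424.5 + 460.2 = 1930.4 atm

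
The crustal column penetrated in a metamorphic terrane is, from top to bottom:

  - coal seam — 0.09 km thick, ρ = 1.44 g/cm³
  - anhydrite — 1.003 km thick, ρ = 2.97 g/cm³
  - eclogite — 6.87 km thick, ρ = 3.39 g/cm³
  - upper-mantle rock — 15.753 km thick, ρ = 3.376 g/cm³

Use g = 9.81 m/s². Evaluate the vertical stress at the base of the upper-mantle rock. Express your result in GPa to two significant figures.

coal seam: 1440 kg/m³ × 9.81 m/s² × 90 m = 1.271×10^6 Pa = 1.271×10^-3 GPa
anhydrite: 2970 kg/m³ × 9.81 m/s² × 1003 m = 2.922×10^7 Pa = 0.02922 GPa
eclogite: 3390 kg/m³ × 9.81 m/s² × 6870 m = 2.285×10^8 Pa = 0.2285 GPa
upper-mantle rock: 3376 kg/m³ × 9.81 m/s² × 15753 m = 5.217×10^8 Pa = 0.5217 GPa
Total = 1.271×10^-3 + 0.02922 + 0.2285 + 0.5217 = 0.78068 GPa

0.78 GPa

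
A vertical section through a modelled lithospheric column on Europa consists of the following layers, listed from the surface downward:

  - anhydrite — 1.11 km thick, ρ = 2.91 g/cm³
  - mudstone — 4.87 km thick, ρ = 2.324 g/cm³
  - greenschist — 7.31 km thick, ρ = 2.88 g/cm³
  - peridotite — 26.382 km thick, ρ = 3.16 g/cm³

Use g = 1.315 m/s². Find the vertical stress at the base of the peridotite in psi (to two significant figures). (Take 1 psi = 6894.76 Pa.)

anhydrite: 2910 kg/m³ × 1.315 m/s² × 1110 m = 4.248×10^6 Pa = 616.1 psi
mudstone: 2324 kg/m³ × 1.315 m/s² × 4870 m = 1.488×10^7 Pa = 2159 psi
greenschist: 2880 kg/m³ × 1.315 m/s² × 7310 m = 2.768×10^7 Pa = 4015 psi
peridotite: 3160 kg/m³ × 1.315 m/s² × 26382 m = 1.096×10^8 Pa = 15900 psi
Total = 616.1 + 2159 + 4015 + 15900 = 22690 psi

23000 psi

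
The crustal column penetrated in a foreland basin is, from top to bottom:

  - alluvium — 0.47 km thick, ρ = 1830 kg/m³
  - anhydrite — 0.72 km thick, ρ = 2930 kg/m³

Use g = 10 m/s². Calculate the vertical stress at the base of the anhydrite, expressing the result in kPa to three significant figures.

alluvium: 1830 kg/m³ × 10 m/s² × 470 m = 8.601×10^6 Pa = 8601 kPa
anhydrite: 2930 kg/m³ × 10 m/s² × 720 m = 2.110×10^7 Pa = 21096 kPa
Total = 8601 + 21096 = 29697 kPa

29700 kPa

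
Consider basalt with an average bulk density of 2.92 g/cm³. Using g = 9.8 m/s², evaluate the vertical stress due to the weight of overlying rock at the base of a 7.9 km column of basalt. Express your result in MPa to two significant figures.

basalt: 2920 kg/m³ × 9.8 m/s² × 7900 m = 2.261×10^8 Pa = 226.1 MPa

230 MPa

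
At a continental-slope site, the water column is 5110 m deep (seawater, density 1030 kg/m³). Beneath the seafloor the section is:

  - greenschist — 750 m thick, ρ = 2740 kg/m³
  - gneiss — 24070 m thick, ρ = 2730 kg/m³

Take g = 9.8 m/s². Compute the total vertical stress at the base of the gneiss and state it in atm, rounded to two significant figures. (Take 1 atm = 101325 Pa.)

seawater: 1030 kg/m³ × 9.8 m/s² × 5110 m = 5.158×10^7 Pa = 509.1 atm
greenschist: 2740 kg/m³ × 9.8 m/s² × 750 m = 2.014×10^7 Pa = 198.8 atm
gneiss: 2730 kg/m³ × 9.8 m/s² × 24070 m = 6.440×10^8 Pa = 6355 atm
Total = 509.1 + 198.8 + 6355 = 7063.3 atm

7100 atm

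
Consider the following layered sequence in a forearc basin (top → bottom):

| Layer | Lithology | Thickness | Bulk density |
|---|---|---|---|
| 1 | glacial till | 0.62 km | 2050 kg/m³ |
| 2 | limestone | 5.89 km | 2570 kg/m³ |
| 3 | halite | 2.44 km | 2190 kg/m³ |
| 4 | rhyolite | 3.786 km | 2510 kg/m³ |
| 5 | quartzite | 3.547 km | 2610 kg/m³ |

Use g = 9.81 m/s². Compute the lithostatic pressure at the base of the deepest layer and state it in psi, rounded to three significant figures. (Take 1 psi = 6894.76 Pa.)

57600 psi

glacial till: 2050 kg/m³ × 9.81 m/s² × 620 m = 1.247×10^7 Pa = 1808 psi
limestone: 2570 kg/m³ × 9.81 m/s² × 5890 m = 1.485×10^8 Pa = 21538 psi
halite: 2190 kg/m³ × 9.81 m/s² × 2440 m = 5.242×10^7 Pa = 7603 psi
rhyolite: 2510 kg/m³ × 9.81 m/s² × 3786 m = 9.322×10^7 Pa = 13521 psi
quartzite: 2610 kg/m³ × 9.81 m/s² × 3547 m = 9.082×10^7 Pa = 13172 psi
Total = 1808 + 21538 + 7603 + 13521 + 13172 = 57642 psi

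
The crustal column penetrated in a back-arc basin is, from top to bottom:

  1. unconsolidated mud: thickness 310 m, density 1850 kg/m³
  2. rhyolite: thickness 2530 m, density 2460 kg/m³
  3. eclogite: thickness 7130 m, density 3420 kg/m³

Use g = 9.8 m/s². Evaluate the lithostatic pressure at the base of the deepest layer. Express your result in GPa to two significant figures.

unconsolidated mud: 1850 kg/m³ × 9.8 m/s² × 310 m = 5.620×10^6 Pa = 5.620×10^-3 GPa
rhyolite: 2460 kg/m³ × 9.8 m/s² × 2530 m = 6.099×10^7 Pa = 0.06099 GPa
eclogite: 3420 kg/m³ × 9.8 m/s² × 7130 m = 2.390×10^8 Pa = 0.2390 GPa
Total = 5.620×10^-3 + 0.06099 + 0.2390 = 0.30558 GPa

0.31 GPa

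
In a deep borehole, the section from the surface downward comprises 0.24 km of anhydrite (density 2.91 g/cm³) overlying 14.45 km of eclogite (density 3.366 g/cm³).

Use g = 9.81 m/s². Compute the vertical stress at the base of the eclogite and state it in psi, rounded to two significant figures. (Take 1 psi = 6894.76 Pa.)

70000 psi

anhydrite: 2910 kg/m³ × 9.81 m/s² × 240 m = 6.851×10^6 Pa = 993.7 psi
eclogite: 3366 kg/m³ × 9.81 m/s² × 14450 m = 4.771×10^8 Pa = 69204 psi
Total = 993.7 + 69204 = 70198 psi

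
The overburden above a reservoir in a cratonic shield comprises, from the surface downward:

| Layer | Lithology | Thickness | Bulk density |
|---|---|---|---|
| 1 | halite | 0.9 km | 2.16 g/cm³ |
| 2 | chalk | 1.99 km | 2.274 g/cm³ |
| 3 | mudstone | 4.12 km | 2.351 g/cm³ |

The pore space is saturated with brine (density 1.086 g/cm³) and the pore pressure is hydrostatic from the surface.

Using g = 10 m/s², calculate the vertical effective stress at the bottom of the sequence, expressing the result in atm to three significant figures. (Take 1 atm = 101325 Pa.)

Overburden (lithostatic) stress σ_v:
halite: 2160 kg/m³ × 10 m/s² × 900 m = 1.944×10^7 Pa = 19.44 MPa
chalk: 2274 kg/m³ × 10 m/s² × 1990 m = 4.525×10^7 Pa = 45.25 MPa
mudstone: 2351 kg/m³ × 10 m/s² × 4120 m = 9.686×10^7 Pa = 96.86 MPa
Total = 19.44 + 45.25 + 96.86 = 161.55 MPa
Pore pressure P_p = 1086 kg/m³ × 10 m/s² × 7010 m = 7.613×10^7 Pa = 76.13 MPa
Effective stress σ' = σ_v − P_p = 161.6 − 76.13 = 85.425 MPa = 843.08 atm

843 atm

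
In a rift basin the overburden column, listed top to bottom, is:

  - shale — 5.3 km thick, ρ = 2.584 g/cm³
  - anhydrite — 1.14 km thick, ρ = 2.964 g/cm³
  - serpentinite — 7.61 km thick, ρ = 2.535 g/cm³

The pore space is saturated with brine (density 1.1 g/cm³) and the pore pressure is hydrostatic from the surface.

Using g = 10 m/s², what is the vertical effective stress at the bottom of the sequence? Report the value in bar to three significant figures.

2090 bar

Overburden (lithostatic) stress σ_v:
shale: 2584 kg/m³ × 10 m/s² × 5300 m = 1.370×10^8 Pa = 137.0 MPa
anhydrite: 2964 kg/m³ × 10 m/s² × 1140 m = 3.379×10^7 Pa = 33.79 MPa
serpentinite: 2535 kg/m³ × 10 m/s² × 7610 m = 1.929×10^8 Pa = 192.9 MPa
Total = 137.0 + 33.79 + 192.9 = 363.66 MPa
Pore pressure P_p = 1100 kg/m³ × 10 m/s² × 14050 m = 1.546×10^8 Pa = 154.6 MPa
Effective stress σ' = σ_v − P_p = 363.7 − 154.6 = 209.11 MPa = 2091.1 bar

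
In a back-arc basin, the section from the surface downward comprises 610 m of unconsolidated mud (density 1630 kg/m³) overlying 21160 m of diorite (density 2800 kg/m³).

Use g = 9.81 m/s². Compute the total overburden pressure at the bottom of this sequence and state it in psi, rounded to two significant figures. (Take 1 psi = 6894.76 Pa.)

86000 psi

unconsolidated mud: 1630 kg/m³ × 9.81 m/s² × 610 m = 9.754×10^6 Pa = 1415 psi
diorite: 2800 kg/m³ × 9.81 m/s² × 21160 m = 5.812×10^8 Pa = 84299 psi
Total = 1415 + 84299 = 85714 psi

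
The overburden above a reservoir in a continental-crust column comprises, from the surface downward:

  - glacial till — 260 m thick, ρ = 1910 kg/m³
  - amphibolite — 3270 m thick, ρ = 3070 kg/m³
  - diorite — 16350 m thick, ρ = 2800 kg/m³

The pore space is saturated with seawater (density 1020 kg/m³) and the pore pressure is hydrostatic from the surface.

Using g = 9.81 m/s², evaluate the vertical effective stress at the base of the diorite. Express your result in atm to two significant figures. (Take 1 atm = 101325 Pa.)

3500 atm

Overburden (lithostatic) stress σ_v:
glacial till: 1910 kg/m³ × 9.81 m/s² × 260 m = 4.872×10^6 Pa = 4.872 MPa
amphibolite: 3070 kg/m³ × 9.81 m/s² × 3270 m = 9.848×10^7 Pa = 98.48 MPa
diorite: 2800 kg/m³ × 9.81 m/s² × 16350 m = 4.491×10^8 Pa = 449.1 MPa
Total = 4.872 + 98.48 + 449.1 = 552.46 MPa
Pore pressure P_p = 1020 kg/m³ × 9.81 m/s² × 19880 m = 1.989×10^8 Pa = 198.9 MPa
Effective stress σ' = σ_v − P_p = 552.5 − 198.9 = 353.53 MPa = 3489.1 atm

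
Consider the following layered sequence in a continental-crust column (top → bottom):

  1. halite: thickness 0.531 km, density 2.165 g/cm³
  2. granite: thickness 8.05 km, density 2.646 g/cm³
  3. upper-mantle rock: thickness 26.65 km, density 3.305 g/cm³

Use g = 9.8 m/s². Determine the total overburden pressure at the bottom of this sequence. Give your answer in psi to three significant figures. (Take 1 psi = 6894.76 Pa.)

157000 psi

halite: 2165 kg/m³ × 9.8 m/s² × 531 m = 1.127×10^7 Pa = 1634 psi
granite: 2646 kg/m³ × 9.8 m/s² × 8050 m = 2.087×10^8 Pa = 30276 psi
upper-mantle rock: 3305 kg/m³ × 9.8 m/s² × 26650 m = 8.632×10^8 Pa = 1.252×10^5 psi
Total = 1634 + 30276 + 1.252×10^5 = 1.5710×10^5 psi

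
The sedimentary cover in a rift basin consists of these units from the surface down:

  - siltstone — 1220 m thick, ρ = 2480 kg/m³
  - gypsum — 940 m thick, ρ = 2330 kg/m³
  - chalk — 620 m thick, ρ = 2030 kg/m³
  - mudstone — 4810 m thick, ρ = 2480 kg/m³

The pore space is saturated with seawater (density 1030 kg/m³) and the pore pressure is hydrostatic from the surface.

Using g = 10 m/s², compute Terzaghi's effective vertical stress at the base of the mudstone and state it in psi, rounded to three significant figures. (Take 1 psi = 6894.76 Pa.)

Overburden (lithostatic) stress σ_v:
siltstone: 2480 kg/m³ × 10 m/s² × 1220 m = 3.026×10^7 Pa = 30.26 MPa
gypsum: 2330 kg/m³ × 10 m/s² × 940 m = 2.190×10^7 Pa = 21.90 MPa
chalk: 2030 kg/m³ × 10 m/s² × 620 m = 1.259×10^7 Pa = 12.59 MPa
mudstone: 2480 kg/m³ × 10 m/s² × 4810 m = 1.193×10^8 Pa = 119.3 MPa
Total = 30.26 + 21.90 + 12.59 + 119.3 = 184.03 MPa
Pore pressure P_p = 1030 kg/m³ × 10 m/s² × 7590 m = 7.818×10^7 Pa = 78.18 MPa
Effective stress σ' = σ_v − P_p = 184.0 − 78.18 = 105.86 MPa = 15353 psi

15400 psi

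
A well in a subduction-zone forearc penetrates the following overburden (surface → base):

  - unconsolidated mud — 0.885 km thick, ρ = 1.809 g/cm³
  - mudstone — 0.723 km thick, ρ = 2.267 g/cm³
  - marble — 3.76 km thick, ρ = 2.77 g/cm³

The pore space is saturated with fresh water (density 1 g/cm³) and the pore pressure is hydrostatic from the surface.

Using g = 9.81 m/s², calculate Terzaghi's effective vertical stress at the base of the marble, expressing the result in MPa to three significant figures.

81.3 MPa

Overburden (lithostatic) stress σ_v:
unconsolidated mud: 1809 kg/m³ × 9.81 m/s² × 885 m = 1.571×10^7 Pa = 15.71 MPa
mudstone: 2267 kg/m³ × 9.81 m/s² × 723 m = 1.608×10^7 Pa = 16.08 MPa
marble: 2770 kg/m³ × 9.81 m/s² × 3760 m = 1.022×10^8 Pa = 102.2 MPa
Total = 15.71 + 16.08 + 102.2 = 133.96 MPa
Pore pressure P_p = 1000 kg/m³ × 9.81 m/s² × 5368 m = 5.266×10^7 Pa = 52.66 MPa
Effective stress σ' = σ_v − P_p = 134.0 − 52.66 = 81.297 MPa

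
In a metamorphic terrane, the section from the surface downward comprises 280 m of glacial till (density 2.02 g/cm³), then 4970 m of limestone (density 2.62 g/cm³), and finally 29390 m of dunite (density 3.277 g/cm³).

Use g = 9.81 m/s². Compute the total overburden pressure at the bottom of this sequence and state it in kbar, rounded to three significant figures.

10.8 kbar

glacial till: 2020 kg/m³ × 9.81 m/s² × 280 m = 5.549×10^6 Pa = 0.05549 kbar
limestone: 2620 kg/m³ × 9.81 m/s² × 4970 m = 1.277×10^8 Pa = 1.277 kbar
dunite: 3277 kg/m³ × 9.81 m/s² × 29390 m = 9.448×10^8 Pa = 9.448 kbar
Total = 0.05549 + 1.277 + 9.448 = 10.781 kbar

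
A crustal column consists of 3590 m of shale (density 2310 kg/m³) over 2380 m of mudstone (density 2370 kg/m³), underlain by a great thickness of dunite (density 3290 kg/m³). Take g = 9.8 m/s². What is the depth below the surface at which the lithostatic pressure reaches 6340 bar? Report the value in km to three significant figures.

Pressure at base of upper layers: 2310×9.8×3590 + 2370×9.8×2380 = 1.365×10^8 Pa = 1365 bar
Remaining pressure to be supplied by dunite: 6.340×10^8 − 1.365×10^8 = 4.975×10^8 Pa
Additional depth in dunite = 4.975×10^8 Pa / (3290 kg/m³ × 9.8 m/s²) = 15429 m
Total depth = 5970 m + 15429 m = 21399 m
= 21.399 km

21.4 km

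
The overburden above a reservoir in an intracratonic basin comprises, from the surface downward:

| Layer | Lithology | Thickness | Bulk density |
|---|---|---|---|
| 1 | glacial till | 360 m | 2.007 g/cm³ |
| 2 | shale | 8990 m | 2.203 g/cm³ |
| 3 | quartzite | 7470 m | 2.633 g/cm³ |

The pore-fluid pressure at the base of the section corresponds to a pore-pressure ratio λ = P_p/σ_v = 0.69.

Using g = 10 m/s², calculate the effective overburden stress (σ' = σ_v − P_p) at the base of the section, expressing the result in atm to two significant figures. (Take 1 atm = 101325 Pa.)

Overburden (lithostatic) stress σ_v:
glacial till: 2007 kg/m³ × 10 m/s² × 360 m = 7.225×10^6 Pa = 7.225 MPa
shale: 2203 kg/m³ × 10 m/s² × 8990 m = 1.980×10^8 Pa = 198.0 MPa
quartzite: 2633 kg/m³ × 10 m/s² × 7470 m = 1.967×10^8 Pa = 196.7 MPa
Total = 7.225 + 198.0 + 196.7 = 401.96 MPa
Pore pressure P_p = λ·σ_v = 0.69 × 402.0 MPa = 277.4 MPa
Effective stress σ' = σ_v − P_p = 402.0 − 277.4 = 124.61 MPa = 1229.8 atm

1200 atm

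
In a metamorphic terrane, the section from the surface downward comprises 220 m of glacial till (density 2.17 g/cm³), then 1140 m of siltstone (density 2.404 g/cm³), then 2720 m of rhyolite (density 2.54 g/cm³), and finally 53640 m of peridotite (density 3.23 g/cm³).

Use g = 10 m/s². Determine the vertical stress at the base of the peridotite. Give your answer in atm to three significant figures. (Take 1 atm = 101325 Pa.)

18100 atm

glacial till: 2170 kg/m³ × 10 m/s² × 220 m = 4.774×10^6 Pa = 47.12 atm
siltstone: 2404 kg/m³ × 10 m/s² × 1140 m = 2.741×10^7 Pa = 270.5 atm
rhyolite: 2540 kg/m³ × 10 m/s² × 2720 m = 6.909×10^7 Pa = 681.8 atm
peridotite: 3230 kg/m³ × 10 m/s² × 53640 m = 1.733×10^9 Pa = 17099 atm
Total = 47.12 + 270.5 + 681.8 + 17099 = 18099 atm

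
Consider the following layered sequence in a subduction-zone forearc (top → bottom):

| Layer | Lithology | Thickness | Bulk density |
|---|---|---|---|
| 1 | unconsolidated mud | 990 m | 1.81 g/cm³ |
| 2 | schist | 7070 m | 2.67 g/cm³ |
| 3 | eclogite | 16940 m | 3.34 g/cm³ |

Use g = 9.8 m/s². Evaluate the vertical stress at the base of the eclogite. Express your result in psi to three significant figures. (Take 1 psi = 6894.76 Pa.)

unconsolidated mud: 1810 kg/m³ × 9.8 m/s² × 990 m = 1.756×10^7 Pa = 2547 psi
schist: 2670 kg/m³ × 9.8 m/s² × 7070 m = 1.850×10^8 Pa = 26831 psi
eclogite: 3340 kg/m³ × 9.8 m/s² × 16940 m = 5.545×10^8 Pa = 80421 psi
Total = 2547 + 26831 + 80421 = 1.0980×10^5 psi

110000 psi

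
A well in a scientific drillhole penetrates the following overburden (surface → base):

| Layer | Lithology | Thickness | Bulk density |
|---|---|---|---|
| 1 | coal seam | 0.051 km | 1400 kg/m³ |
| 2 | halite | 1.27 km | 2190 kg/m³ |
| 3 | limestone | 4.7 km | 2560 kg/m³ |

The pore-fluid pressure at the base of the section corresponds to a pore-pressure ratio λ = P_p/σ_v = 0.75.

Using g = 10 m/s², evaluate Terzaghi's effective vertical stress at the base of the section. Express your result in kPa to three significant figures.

37200 kPa

Overburden (lithostatic) stress σ_v:
coal seam: 1400 kg/m³ × 10 m/s² × 51 m = 7.140×10^5 Pa = 0.7140 MPa
halite: 2190 kg/m³ × 10 m/s² × 1270 m = 2.781×10^7 Pa = 27.81 MPa
limestone: 2560 kg/m³ × 10 m/s² × 4700 m = 1.203×10^8 Pa = 120.3 MPa
Total = 0.7140 + 27.81 + 120.3 = 148.85 MPa
Pore pressure P_p = λ·σ_v = 0.75 × 148.8 MPa = 111.6 MPa
Effective stress σ' = σ_v − P_p = 148.8 − 111.6 = 37.212 MPa = 37212 kPa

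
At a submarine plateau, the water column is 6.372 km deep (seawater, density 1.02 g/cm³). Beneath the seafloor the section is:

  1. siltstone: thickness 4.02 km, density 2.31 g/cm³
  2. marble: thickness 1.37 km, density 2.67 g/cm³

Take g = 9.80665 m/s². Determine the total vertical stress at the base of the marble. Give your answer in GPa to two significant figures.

seawater: 1020 kg/m³ × 9.80665 m/s² × 6372 m = 6.374×10^7 Pa = 0.06374 GPa
siltstone: 2310 kg/m³ × 9.80665 m/s² × 4020 m = 9.107×10^7 Pa = 0.09107 GPa
marble: 2670 kg/m³ × 9.80665 m/s² × 1370 m = 3.587×10^7 Pa = 0.03587 GPa
Total = 0.06374 + 0.09107 + 0.03587 = 0.19068 GPa

0.19 GPa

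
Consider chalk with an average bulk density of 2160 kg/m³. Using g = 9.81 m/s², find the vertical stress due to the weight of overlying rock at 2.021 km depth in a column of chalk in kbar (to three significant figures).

0.428 kbar

chalk: 2160 kg/m³ × 9.81 m/s² × 2021 m = 4.282×10^7 Pa = 0.4282 kbar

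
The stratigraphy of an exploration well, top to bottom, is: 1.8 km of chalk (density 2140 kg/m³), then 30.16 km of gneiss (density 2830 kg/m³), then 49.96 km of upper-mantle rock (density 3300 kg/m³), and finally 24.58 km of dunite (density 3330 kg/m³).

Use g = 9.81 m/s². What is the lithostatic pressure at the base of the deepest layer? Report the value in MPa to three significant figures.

chalk: 2140 kg/m³ × 9.81 m/s² × 1800 m = 3.779×10^7 Pa = 37.79 MPa
gneiss: 2830 kg/m³ × 9.81 m/s² × 30160 m = 8.373×10^8 Pa = 837.3 MPa
upper-mantle rock: 3300 kg/m³ × 9.81 m/s² × 49960 m = 1.617×10^9 Pa = 1617 MPa
dunite: 3330 kg/m³ × 9.81 m/s² × 24580 m = 8.030×10^8 Pa = 803.0 MPa
Total = 37.79 + 837.3 + 1617 + 803.0 = 3295.4 MPa

3300 MPa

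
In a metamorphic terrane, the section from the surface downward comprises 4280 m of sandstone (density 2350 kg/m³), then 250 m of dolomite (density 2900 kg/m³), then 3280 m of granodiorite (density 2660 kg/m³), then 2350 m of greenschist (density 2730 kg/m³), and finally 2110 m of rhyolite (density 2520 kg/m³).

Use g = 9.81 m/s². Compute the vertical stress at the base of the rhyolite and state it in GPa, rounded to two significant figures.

0.31 GPa

sandstone: 2350 kg/m³ × 9.81 m/s² × 4280 m = 9.867×10^7 Pa = 0.09867 GPa
dolomite: 2900 kg/m³ × 9.81 m/s² × 250 m = 7.112×10^6 Pa = 7.112×10^-3 GPa
granodiorite: 2660 kg/m³ × 9.81 m/s² × 3280 m = 8.559×10^7 Pa = 0.08559 GPa
greenschist: 2730 kg/m³ × 9.81 m/s² × 2350 m = 6.294×10^7 Pa = 0.06294 GPa
rhyolite: 2520 kg/m³ × 9.81 m/s² × 2110 m = 5.216×10^7 Pa = 0.05216 GPa
Total = 0.09867 + 7.112×10^-3 + 0.08559 + 0.06294 + 0.05216 = 0.30647 GPa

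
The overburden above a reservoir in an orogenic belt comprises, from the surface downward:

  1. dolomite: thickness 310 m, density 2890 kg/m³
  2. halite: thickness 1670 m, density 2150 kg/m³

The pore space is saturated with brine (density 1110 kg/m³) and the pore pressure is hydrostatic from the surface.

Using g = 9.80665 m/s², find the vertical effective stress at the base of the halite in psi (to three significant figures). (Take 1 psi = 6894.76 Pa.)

Overburden (lithostatic) stress σ_v:
dolomite: 2890 kg/m³ × 9.80665 m/s² × 310 m = 8.786×10^6 Pa = 8.786 MPa
halite: 2150 kg/m³ × 9.80665 m/s² × 1670 m = 3.521×10^7 Pa = 35.21 MPa
Total = 8.786 + 35.21 = 43.997 MPa
Pore pressure P_p = 1110 kg/m³ × 9.80665 m/s² × 1980 m = 2.155×10^7 Pa = 21.55 MPa
Effective stress σ' = σ_v − P_p = 44.00 − 21.55 = 22.443 MPa = 3255.2 psi

3260 psi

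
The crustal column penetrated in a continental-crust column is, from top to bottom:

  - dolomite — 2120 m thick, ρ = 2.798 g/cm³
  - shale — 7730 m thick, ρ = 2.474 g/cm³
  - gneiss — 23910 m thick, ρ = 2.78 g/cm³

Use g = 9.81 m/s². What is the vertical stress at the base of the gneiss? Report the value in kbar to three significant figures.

dolomite: 2798 kg/m³ × 9.81 m/s² × 2120 m = 5.819×10^7 Pa = 0.5819 kbar
shale: 2474 kg/m³ × 9.81 m/s² × 7730 m = 1.876×10^8 Pa = 1.876 kbar
gneiss: 2780 kg/m³ × 9.81 m/s² × 23910 m = 6.521×10^8 Pa = 6.521 kbar
Total = 0.5819 + 1.876 + 6.521 = 8.9787 kbar

8.98 kbar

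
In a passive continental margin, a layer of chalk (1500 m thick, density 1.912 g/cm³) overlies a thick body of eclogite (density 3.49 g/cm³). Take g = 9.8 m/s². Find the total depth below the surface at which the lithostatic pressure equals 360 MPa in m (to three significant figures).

Pressure at base of upper layers: 1912×9.8×1500 = 2.811×10^7 Pa = 28.11 MPa
Remaining pressure to be supplied by eclogite: 3.600×10^8 − 2.811×10^7 = 3.319×10^8 Pa
Additional depth in eclogite = 3.319×10^8 Pa / (3490 kg/m³ × 9.8 m/s²) = 9703.9 m
Total depth = 1500 m + 9703.9 m = 11204 m

11200 m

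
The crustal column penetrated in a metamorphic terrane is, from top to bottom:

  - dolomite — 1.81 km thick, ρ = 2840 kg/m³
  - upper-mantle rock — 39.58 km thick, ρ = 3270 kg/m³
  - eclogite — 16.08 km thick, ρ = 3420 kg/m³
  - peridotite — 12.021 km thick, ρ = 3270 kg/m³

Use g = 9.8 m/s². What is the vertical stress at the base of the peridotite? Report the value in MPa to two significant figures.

dolomite: 2840 kg/m³ × 9.8 m/s² × 1810 m = 5.038×10^7 Pa = 50.38 MPa
upper-mantle rock: 3270 kg/m³ × 9.8 m/s² × 39580 m = 1.268×10^9 Pa = 1268 MPa
eclogite: 3420 kg/m³ × 9.8 m/s² × 16080 m = 5.389×10^8 Pa = 538.9 MPa
peridotite: 3270 kg/m³ × 9.8 m/s² × 12021 m = 3.852×10^8 Pa = 385.2 MPa
Total = 50.38 + 1268 + 538.9 + 385.2 = 2242.9 MPa

2200 MPa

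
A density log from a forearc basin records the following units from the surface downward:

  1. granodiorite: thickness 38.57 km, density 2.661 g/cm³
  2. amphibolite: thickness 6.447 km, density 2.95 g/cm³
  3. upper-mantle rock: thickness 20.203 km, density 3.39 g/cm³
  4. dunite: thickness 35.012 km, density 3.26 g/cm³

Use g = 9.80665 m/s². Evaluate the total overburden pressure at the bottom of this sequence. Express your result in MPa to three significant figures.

granodiorite: 2661 kg/m³ × 9.80665 m/s² × 38570 m = 1.007×10^9 Pa = 1007 MPa
amphibolite: 2950 kg/m³ × 9.80665 m/s² × 6447 m = 1.865×10^8 Pa = 186.5 MPa
upper-mantle rock: 3390 kg/m³ × 9.80665 m/s² × 20203 m = 6.716×10^8 Pa = 671.6 MPa
dunite: 3260 kg/m³ × 9.80665 m/s² × 35012 m = 1.119×10^9 Pa = 1119 MPa
Total = 1007 + 186.5 + 671.6 + 1119 = 2984.0 MPa

2980 MPa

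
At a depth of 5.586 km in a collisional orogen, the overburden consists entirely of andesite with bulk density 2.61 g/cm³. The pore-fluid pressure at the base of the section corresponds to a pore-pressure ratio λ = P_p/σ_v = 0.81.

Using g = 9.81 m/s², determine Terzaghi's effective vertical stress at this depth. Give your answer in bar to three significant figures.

272 bar

Overburden (lithostatic) stress σ_v:
andesite: 2610 kg/m³ × 9.81 m/s² × 5586 m = 1.430×10^8 Pa = 143.0 MPa
Pore pressure P_p = λ·σ_v = 0.81 × 143.0 MPa = 115.8 MPa
Effective stress σ' = σ_v − P_p = 143.0 − 115.8 = 27.175 MPa = 271.75 bar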